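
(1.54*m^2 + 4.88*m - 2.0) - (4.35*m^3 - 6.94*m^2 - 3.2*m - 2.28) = -4.35*m^3 + 8.48*m^2 + 8.08*m + 0.28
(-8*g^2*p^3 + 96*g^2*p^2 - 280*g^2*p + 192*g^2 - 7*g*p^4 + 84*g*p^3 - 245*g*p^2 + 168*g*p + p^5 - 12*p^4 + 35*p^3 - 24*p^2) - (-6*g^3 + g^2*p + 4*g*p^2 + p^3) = 6*g^3 - 8*g^2*p^3 + 96*g^2*p^2 - 281*g^2*p + 192*g^2 - 7*g*p^4 + 84*g*p^3 - 249*g*p^2 + 168*g*p + p^5 - 12*p^4 + 34*p^3 - 24*p^2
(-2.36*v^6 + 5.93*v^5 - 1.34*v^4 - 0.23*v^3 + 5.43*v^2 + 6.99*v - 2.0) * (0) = 0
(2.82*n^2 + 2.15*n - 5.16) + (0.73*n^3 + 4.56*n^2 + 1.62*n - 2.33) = 0.73*n^3 + 7.38*n^2 + 3.77*n - 7.49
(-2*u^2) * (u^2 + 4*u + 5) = -2*u^4 - 8*u^3 - 10*u^2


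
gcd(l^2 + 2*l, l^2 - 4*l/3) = l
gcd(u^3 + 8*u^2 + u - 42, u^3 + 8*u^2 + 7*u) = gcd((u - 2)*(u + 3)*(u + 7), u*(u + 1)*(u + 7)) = u + 7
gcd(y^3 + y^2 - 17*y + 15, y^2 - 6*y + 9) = y - 3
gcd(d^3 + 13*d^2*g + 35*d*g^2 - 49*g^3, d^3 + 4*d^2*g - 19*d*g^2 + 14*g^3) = d^2 + 6*d*g - 7*g^2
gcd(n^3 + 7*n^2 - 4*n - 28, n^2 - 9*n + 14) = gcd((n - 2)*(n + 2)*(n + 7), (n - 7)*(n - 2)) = n - 2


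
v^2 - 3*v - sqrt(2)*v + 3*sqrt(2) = (v - 3)*(v - sqrt(2))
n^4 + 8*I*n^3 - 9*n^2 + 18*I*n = n*(n - I)*(n + 3*I)*(n + 6*I)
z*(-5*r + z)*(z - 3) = -5*r*z^2 + 15*r*z + z^3 - 3*z^2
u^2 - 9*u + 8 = (u - 8)*(u - 1)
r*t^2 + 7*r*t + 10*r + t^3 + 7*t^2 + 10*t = (r + t)*(t + 2)*(t + 5)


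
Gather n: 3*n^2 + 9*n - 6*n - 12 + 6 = 3*n^2 + 3*n - 6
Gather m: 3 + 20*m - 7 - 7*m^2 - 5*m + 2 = -7*m^2 + 15*m - 2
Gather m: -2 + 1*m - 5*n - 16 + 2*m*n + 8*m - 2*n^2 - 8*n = m*(2*n + 9) - 2*n^2 - 13*n - 18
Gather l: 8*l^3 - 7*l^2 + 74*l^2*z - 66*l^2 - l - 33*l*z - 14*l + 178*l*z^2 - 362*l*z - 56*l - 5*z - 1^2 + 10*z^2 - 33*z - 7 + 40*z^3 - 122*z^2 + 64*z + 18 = 8*l^3 + l^2*(74*z - 73) + l*(178*z^2 - 395*z - 71) + 40*z^3 - 112*z^2 + 26*z + 10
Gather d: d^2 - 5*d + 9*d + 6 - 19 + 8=d^2 + 4*d - 5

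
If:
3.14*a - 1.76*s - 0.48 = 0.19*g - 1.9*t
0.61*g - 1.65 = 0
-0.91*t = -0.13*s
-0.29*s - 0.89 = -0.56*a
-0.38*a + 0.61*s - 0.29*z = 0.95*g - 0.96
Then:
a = -13.46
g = 2.70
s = -29.06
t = -4.15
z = -49.05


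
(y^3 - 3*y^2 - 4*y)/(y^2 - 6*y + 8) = y*(y + 1)/(y - 2)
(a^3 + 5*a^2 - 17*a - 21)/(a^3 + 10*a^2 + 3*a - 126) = (a + 1)/(a + 6)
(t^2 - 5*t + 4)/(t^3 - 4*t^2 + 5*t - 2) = (t - 4)/(t^2 - 3*t + 2)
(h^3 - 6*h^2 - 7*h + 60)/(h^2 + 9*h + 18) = (h^2 - 9*h + 20)/(h + 6)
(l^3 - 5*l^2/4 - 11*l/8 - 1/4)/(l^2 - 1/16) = 2*(2*l^2 - 3*l - 2)/(4*l - 1)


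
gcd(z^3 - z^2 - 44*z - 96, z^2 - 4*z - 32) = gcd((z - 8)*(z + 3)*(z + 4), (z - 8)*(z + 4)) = z^2 - 4*z - 32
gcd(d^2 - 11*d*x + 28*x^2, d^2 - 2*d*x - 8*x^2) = -d + 4*x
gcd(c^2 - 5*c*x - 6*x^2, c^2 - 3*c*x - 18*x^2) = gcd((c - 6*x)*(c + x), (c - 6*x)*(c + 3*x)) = -c + 6*x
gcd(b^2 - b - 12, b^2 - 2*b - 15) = b + 3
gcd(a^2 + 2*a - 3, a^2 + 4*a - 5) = a - 1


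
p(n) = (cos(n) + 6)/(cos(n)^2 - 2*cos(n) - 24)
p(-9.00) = -0.24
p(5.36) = -0.27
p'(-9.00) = 0.00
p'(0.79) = 0.02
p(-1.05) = -0.26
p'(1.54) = 0.02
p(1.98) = -0.24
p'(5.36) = -0.03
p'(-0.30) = -0.01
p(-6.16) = -0.28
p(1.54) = -0.25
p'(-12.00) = 0.02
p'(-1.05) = -0.03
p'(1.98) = 0.01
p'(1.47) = 0.02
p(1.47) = -0.25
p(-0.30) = -0.28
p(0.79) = -0.27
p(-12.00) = -0.27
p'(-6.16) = 0.00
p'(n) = (2*sin(n)*cos(n) - 2*sin(n))*(cos(n) + 6)/(cos(n)^2 - 2*cos(n) - 24)^2 - sin(n)/(cos(n)^2 - 2*cos(n) - 24) = (cos(n)^2 + 12*cos(n) + 12)*sin(n)/(sin(n)^2 + 2*cos(n) + 23)^2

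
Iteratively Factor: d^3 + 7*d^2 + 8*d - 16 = (d + 4)*(d^2 + 3*d - 4) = (d - 1)*(d + 4)*(d + 4)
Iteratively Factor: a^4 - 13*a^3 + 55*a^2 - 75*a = (a - 5)*(a^3 - 8*a^2 + 15*a) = (a - 5)^2*(a^2 - 3*a) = (a - 5)^2*(a - 3)*(a)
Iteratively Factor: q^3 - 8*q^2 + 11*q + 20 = (q + 1)*(q^2 - 9*q + 20) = (q - 4)*(q + 1)*(q - 5)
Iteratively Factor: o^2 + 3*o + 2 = (o + 1)*(o + 2)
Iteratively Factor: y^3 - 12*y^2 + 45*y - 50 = (y - 2)*(y^2 - 10*y + 25) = (y - 5)*(y - 2)*(y - 5)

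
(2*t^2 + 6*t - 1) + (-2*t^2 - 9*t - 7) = -3*t - 8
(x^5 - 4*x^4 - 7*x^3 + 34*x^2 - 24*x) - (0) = x^5 - 4*x^4 - 7*x^3 + 34*x^2 - 24*x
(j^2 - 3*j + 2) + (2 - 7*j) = j^2 - 10*j + 4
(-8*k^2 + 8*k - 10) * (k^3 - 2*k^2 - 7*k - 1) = -8*k^5 + 24*k^4 + 30*k^3 - 28*k^2 + 62*k + 10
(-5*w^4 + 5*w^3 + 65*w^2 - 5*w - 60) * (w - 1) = -5*w^5 + 10*w^4 + 60*w^3 - 70*w^2 - 55*w + 60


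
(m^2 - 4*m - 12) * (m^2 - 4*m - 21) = m^4 - 8*m^3 - 17*m^2 + 132*m + 252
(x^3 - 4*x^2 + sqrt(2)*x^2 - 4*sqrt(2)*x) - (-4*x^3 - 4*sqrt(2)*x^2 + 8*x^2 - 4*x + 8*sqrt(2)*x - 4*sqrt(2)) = 5*x^3 - 12*x^2 + 5*sqrt(2)*x^2 - 12*sqrt(2)*x + 4*x + 4*sqrt(2)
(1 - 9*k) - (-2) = 3 - 9*k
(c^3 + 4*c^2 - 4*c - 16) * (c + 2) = c^4 + 6*c^3 + 4*c^2 - 24*c - 32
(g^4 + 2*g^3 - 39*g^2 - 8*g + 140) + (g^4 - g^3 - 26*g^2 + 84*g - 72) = 2*g^4 + g^3 - 65*g^2 + 76*g + 68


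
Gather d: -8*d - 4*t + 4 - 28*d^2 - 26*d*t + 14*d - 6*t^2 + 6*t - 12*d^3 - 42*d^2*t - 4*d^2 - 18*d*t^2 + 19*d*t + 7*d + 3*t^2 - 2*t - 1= -12*d^3 + d^2*(-42*t - 32) + d*(-18*t^2 - 7*t + 13) - 3*t^2 + 3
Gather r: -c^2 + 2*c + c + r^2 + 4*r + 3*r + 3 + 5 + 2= -c^2 + 3*c + r^2 + 7*r + 10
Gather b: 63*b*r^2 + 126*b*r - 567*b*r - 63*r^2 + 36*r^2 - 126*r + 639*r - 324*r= b*(63*r^2 - 441*r) - 27*r^2 + 189*r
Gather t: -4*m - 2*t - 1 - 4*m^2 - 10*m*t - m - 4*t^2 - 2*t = -4*m^2 - 5*m - 4*t^2 + t*(-10*m - 4) - 1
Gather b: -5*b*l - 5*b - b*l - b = b*(-6*l - 6)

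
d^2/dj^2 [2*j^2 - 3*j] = 4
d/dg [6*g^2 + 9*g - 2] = 12*g + 9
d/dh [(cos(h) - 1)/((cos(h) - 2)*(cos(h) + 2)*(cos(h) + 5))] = 2*(cos(h)^3 + cos(h)^2 - 5*cos(h) + 12)*sin(h)/((cos(h) - 2)^2*(cos(h) + 2)^2*(cos(h) + 5)^2)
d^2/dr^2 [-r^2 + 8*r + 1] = -2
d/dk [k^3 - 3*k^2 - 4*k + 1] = 3*k^2 - 6*k - 4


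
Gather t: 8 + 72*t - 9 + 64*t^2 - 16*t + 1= 64*t^2 + 56*t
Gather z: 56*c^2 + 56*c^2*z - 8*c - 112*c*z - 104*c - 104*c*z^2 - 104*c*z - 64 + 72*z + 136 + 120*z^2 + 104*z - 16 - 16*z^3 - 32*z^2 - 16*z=56*c^2 - 112*c - 16*z^3 + z^2*(88 - 104*c) + z*(56*c^2 - 216*c + 160) + 56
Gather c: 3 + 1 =4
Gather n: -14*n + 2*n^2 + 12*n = 2*n^2 - 2*n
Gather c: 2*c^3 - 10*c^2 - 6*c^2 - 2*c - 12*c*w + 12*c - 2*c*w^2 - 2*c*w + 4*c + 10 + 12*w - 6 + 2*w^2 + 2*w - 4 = 2*c^3 - 16*c^2 + c*(-2*w^2 - 14*w + 14) + 2*w^2 + 14*w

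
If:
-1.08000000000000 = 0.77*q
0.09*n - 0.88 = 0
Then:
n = 9.78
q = -1.40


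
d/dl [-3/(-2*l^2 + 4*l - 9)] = 12*(1 - l)/(2*l^2 - 4*l + 9)^2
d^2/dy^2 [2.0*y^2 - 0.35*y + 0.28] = 4.00000000000000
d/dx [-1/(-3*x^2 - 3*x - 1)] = 3*(-2*x - 1)/(3*x^2 + 3*x + 1)^2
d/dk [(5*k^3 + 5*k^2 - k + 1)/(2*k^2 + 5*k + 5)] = 2*(5*k^4 + 25*k^3 + 51*k^2 + 23*k - 5)/(4*k^4 + 20*k^3 + 45*k^2 + 50*k + 25)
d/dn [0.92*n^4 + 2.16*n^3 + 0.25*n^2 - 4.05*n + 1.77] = 3.68*n^3 + 6.48*n^2 + 0.5*n - 4.05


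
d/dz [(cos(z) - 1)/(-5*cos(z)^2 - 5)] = (sin(z)^2 + 2*cos(z))*sin(z)/(5*(cos(z)^2 + 1)^2)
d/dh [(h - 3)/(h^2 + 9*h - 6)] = (h^2 + 9*h - (h - 3)*(2*h + 9) - 6)/(h^2 + 9*h - 6)^2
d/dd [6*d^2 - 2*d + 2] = 12*d - 2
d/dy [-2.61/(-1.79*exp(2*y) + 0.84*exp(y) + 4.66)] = (2.1924 - 9.3438*exp(y))*exp(y)/(-1.79*exp(2*y) + 0.84*exp(y) + 4.66)^2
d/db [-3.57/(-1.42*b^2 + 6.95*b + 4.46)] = (24.8115 - 10.1388*b)/(-1.42*b^2 + 6.95*b + 4.46)^2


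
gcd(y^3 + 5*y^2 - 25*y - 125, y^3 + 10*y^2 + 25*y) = y^2 + 10*y + 25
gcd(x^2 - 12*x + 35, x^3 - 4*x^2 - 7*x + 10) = x - 5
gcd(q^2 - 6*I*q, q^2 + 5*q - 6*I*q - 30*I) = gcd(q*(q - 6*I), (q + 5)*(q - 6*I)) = q - 6*I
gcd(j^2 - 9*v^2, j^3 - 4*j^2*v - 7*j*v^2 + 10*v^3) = 1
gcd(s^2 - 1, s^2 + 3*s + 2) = s + 1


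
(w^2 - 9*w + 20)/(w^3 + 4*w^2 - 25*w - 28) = (w - 5)/(w^2 + 8*w + 7)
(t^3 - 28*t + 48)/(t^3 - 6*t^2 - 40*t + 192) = (t - 2)/(t - 8)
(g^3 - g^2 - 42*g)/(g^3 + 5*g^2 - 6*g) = (g - 7)/(g - 1)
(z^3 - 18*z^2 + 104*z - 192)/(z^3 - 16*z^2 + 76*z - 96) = (z - 4)/(z - 2)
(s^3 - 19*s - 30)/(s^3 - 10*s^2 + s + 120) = (s + 2)/(s - 8)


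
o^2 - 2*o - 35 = (o - 7)*(o + 5)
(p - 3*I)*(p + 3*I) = p^2 + 9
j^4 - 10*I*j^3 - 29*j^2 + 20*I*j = j*(j - 5*I)*(j - 4*I)*(j - I)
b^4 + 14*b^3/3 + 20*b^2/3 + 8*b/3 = b*(b + 2/3)*(b + 2)^2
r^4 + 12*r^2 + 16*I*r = r*(r - 4*I)*(r + 2*I)^2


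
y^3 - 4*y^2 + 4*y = y*(y - 2)^2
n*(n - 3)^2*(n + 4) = n^4 - 2*n^3 - 15*n^2 + 36*n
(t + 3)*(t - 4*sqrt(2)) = t^2 - 4*sqrt(2)*t + 3*t - 12*sqrt(2)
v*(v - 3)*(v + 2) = v^3 - v^2 - 6*v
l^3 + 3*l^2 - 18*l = l*(l - 3)*(l + 6)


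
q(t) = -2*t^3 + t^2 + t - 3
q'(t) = -6*t^2 + 2*t + 1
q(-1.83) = 10.78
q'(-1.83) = -22.75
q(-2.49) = 31.59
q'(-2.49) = -41.18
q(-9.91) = 2031.78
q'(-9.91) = -608.07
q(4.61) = -173.08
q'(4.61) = -117.29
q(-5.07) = 278.28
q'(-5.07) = -163.37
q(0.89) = -2.73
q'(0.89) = -1.97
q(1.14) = -3.52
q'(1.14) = -4.52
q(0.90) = -2.75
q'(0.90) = -2.06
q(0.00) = -3.00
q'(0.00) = 1.00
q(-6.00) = 459.00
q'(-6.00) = -227.00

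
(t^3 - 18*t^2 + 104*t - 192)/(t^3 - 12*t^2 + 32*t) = (t - 6)/t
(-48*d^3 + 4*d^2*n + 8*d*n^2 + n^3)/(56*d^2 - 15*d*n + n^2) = (-48*d^3 + 4*d^2*n + 8*d*n^2 + n^3)/(56*d^2 - 15*d*n + n^2)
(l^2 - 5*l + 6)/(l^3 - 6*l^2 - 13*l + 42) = (l - 3)/(l^2 - 4*l - 21)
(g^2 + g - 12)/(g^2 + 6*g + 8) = (g - 3)/(g + 2)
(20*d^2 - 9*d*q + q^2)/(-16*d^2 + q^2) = (-5*d + q)/(4*d + q)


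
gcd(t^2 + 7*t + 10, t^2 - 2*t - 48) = 1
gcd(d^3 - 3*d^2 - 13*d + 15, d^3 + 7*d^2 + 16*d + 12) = d + 3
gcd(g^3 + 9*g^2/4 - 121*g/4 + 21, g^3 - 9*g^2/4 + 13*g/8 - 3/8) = g - 3/4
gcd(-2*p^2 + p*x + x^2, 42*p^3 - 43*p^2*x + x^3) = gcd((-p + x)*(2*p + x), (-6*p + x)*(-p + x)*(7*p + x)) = -p + x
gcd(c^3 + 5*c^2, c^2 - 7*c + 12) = 1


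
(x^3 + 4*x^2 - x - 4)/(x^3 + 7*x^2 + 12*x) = (x^2 - 1)/(x*(x + 3))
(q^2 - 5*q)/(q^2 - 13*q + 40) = q/(q - 8)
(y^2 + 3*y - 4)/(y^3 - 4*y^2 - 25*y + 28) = 1/(y - 7)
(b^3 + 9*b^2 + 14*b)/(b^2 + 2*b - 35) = b*(b + 2)/(b - 5)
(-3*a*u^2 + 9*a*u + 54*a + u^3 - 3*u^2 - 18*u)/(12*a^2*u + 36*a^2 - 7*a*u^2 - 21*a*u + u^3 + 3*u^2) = (u - 6)/(-4*a + u)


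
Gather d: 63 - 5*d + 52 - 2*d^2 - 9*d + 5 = -2*d^2 - 14*d + 120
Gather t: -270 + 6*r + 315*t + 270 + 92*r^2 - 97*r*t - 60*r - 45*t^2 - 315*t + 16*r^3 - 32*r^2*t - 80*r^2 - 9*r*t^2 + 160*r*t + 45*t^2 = 16*r^3 + 12*r^2 - 9*r*t^2 - 54*r + t*(-32*r^2 + 63*r)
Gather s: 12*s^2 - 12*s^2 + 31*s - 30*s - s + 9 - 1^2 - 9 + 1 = 0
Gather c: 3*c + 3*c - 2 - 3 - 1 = 6*c - 6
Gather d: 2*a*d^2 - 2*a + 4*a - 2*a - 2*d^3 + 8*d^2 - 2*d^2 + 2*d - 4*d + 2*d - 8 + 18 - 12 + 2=-2*d^3 + d^2*(2*a + 6)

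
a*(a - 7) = a^2 - 7*a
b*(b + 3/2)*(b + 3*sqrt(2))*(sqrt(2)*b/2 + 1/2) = sqrt(2)*b^4/2 + 3*sqrt(2)*b^3/4 + 7*b^3/2 + 3*sqrt(2)*b^2/2 + 21*b^2/4 + 9*sqrt(2)*b/4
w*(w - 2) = w^2 - 2*w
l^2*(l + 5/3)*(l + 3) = l^4 + 14*l^3/3 + 5*l^2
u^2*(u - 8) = u^3 - 8*u^2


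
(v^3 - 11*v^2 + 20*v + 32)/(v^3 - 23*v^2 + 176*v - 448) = (v^2 - 3*v - 4)/(v^2 - 15*v + 56)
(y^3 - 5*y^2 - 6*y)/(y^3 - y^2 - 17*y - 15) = y*(y - 6)/(y^2 - 2*y - 15)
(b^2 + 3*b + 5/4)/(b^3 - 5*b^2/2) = (4*b^2 + 12*b + 5)/(2*b^2*(2*b - 5))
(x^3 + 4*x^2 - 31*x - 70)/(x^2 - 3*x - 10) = x + 7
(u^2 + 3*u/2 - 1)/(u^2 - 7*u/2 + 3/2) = (u + 2)/(u - 3)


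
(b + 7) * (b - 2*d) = b^2 - 2*b*d + 7*b - 14*d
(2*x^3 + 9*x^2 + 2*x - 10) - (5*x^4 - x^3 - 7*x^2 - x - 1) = -5*x^4 + 3*x^3 + 16*x^2 + 3*x - 9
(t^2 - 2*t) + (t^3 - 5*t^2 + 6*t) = t^3 - 4*t^2 + 4*t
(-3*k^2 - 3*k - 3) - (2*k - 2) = -3*k^2 - 5*k - 1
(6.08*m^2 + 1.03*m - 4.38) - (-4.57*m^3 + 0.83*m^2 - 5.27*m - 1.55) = 4.57*m^3 + 5.25*m^2 + 6.3*m - 2.83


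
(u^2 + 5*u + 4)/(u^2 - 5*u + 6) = (u^2 + 5*u + 4)/(u^2 - 5*u + 6)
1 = 1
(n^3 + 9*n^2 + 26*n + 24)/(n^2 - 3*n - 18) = (n^2 + 6*n + 8)/(n - 6)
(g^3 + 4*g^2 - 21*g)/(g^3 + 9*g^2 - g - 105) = g/(g + 5)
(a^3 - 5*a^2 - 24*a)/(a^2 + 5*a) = (a^2 - 5*a - 24)/(a + 5)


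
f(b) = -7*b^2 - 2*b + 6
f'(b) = -14*b - 2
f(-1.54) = -7.52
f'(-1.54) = 19.56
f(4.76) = -162.12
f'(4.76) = -68.64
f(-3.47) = -71.35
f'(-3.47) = 46.58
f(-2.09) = -20.40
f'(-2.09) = 27.26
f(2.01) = -26.30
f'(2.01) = -30.14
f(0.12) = 5.66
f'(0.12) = -3.68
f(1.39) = -10.30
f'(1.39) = -21.46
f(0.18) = 5.41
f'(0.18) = -4.52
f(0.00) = 6.00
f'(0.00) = -2.00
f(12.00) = -1026.00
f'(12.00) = -170.00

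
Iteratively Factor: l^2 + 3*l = (l)*(l + 3)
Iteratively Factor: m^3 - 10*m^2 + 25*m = (m)*(m^2 - 10*m + 25) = m*(m - 5)*(m - 5)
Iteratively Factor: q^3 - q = (q - 1)*(q^2 + q) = q*(q - 1)*(q + 1)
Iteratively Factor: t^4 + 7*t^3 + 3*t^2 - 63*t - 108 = (t + 3)*(t^3 + 4*t^2 - 9*t - 36) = (t + 3)^2*(t^2 + t - 12) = (t + 3)^2*(t + 4)*(t - 3)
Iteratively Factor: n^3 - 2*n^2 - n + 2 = (n - 1)*(n^2 - n - 2) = (n - 2)*(n - 1)*(n + 1)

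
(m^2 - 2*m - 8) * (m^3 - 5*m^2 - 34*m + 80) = m^5 - 7*m^4 - 32*m^3 + 188*m^2 + 112*m - 640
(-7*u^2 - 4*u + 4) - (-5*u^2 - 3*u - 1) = -2*u^2 - u + 5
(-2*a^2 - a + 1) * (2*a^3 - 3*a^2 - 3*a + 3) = -4*a^5 + 4*a^4 + 11*a^3 - 6*a^2 - 6*a + 3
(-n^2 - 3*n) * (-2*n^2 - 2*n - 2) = 2*n^4 + 8*n^3 + 8*n^2 + 6*n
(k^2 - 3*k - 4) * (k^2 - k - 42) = k^4 - 4*k^3 - 43*k^2 + 130*k + 168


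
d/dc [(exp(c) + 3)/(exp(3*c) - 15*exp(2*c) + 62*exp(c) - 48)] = (-(exp(c) + 3)*(3*exp(2*c) - 30*exp(c) + 62) + exp(3*c) - 15*exp(2*c) + 62*exp(c) - 48)*exp(c)/(exp(3*c) - 15*exp(2*c) + 62*exp(c) - 48)^2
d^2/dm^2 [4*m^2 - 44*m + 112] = 8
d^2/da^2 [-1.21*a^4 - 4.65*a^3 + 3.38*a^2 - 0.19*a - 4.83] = -14.52*a^2 - 27.9*a + 6.76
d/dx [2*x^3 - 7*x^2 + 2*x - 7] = 6*x^2 - 14*x + 2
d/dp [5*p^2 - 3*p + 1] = 10*p - 3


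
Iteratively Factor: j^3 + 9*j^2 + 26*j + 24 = (j + 2)*(j^2 + 7*j + 12) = (j + 2)*(j + 3)*(j + 4)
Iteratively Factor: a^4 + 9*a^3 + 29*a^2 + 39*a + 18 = (a + 3)*(a^3 + 6*a^2 + 11*a + 6) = (a + 1)*(a + 3)*(a^2 + 5*a + 6) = (a + 1)*(a + 3)^2*(a + 2)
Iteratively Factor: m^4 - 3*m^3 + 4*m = (m - 2)*(m^3 - m^2 - 2*m) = (m - 2)*(m + 1)*(m^2 - 2*m) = (m - 2)^2*(m + 1)*(m)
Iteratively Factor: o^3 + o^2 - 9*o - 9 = (o + 3)*(o^2 - 2*o - 3) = (o - 3)*(o + 3)*(o + 1)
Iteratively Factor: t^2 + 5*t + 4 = (t + 1)*(t + 4)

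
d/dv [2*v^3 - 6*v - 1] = 6*v^2 - 6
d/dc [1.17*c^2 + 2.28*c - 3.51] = 2.34*c + 2.28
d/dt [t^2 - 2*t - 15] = 2*t - 2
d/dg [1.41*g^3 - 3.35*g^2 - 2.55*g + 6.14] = 4.23*g^2 - 6.7*g - 2.55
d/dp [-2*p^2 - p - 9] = -4*p - 1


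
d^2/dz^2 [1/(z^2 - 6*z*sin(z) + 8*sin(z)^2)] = 2*((z^2 - 6*z*sin(z) + 8*sin(z)^2)*(-3*z*sin(z) + 16*sin(z)^2 + 6*cos(z) - 9) + 4*(3*z*cos(z) - z + 3*sin(z) - 4*sin(2*z))^2)/((z - 4*sin(z))^3*(z - 2*sin(z))^3)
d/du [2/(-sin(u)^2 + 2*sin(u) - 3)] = 4*(sin(u) - 1)*cos(u)/(sin(u)^2 - 2*sin(u) + 3)^2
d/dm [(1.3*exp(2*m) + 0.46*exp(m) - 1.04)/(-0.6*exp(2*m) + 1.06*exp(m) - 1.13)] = (1.654*exp(2*m) - 4.186*exp(m) + 0.5826)*exp(m)/(0.36*exp(4*m) - 1.272*exp(3*m) + 2.4796*exp(2*m) - 2.3956*exp(m) + 1.2769)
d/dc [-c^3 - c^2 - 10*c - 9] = -3*c^2 - 2*c - 10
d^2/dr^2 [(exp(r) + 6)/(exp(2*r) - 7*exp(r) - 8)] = (exp(4*r) + 31*exp(3*r) - 78*exp(2*r) + 430*exp(r) - 272)*exp(r)/(exp(6*r) - 21*exp(5*r) + 123*exp(4*r) - 7*exp(3*r) - 984*exp(2*r) - 1344*exp(r) - 512)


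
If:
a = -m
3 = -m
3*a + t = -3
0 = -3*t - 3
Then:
No Solution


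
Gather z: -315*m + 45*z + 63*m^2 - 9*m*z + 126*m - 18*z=63*m^2 - 189*m + z*(27 - 9*m)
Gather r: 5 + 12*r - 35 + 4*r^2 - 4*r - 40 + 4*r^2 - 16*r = 8*r^2 - 8*r - 70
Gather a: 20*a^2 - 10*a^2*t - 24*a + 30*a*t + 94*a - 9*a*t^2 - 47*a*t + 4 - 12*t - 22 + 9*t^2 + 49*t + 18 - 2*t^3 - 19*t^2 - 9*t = a^2*(20 - 10*t) + a*(-9*t^2 - 17*t + 70) - 2*t^3 - 10*t^2 + 28*t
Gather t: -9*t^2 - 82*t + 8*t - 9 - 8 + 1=-9*t^2 - 74*t - 16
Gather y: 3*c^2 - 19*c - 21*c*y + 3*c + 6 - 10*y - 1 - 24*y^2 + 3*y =3*c^2 - 16*c - 24*y^2 + y*(-21*c - 7) + 5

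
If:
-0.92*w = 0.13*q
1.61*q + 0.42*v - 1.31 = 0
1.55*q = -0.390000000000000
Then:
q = -0.25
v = 4.08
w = 0.04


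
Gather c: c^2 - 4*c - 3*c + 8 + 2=c^2 - 7*c + 10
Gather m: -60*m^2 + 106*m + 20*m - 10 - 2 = -60*m^2 + 126*m - 12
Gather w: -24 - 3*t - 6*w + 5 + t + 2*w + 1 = -2*t - 4*w - 18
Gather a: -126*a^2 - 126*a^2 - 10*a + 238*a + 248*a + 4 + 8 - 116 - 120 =-252*a^2 + 476*a - 224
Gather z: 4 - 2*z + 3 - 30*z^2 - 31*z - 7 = -30*z^2 - 33*z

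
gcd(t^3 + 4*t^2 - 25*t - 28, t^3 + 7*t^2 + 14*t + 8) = t + 1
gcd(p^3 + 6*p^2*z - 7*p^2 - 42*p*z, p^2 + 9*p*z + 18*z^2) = p + 6*z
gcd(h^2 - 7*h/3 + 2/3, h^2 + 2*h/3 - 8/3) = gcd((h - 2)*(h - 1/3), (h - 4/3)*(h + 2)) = 1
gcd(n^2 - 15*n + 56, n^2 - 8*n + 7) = n - 7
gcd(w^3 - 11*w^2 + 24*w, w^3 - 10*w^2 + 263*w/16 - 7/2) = w - 8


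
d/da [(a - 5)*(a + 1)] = 2*a - 4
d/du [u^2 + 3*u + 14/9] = 2*u + 3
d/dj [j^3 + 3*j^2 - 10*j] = 3*j^2 + 6*j - 10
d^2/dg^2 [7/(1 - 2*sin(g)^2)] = (-112*sin(g)^4 + 112*sin(g)^2 + 28)/cos(2*g)^3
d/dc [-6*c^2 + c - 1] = 1 - 12*c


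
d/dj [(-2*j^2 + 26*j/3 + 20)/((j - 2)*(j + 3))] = 8*(-4*j^2 - 6*j - 27)/(3*(j^4 + 2*j^3 - 11*j^2 - 12*j + 36))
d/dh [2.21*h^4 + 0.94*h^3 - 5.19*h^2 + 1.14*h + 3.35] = 8.84*h^3 + 2.82*h^2 - 10.38*h + 1.14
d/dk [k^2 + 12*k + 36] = 2*k + 12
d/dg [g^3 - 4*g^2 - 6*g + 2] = 3*g^2 - 8*g - 6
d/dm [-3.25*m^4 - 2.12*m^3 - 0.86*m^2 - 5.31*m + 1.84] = -13.0*m^3 - 6.36*m^2 - 1.72*m - 5.31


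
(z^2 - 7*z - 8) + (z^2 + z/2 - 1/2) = 2*z^2 - 13*z/2 - 17/2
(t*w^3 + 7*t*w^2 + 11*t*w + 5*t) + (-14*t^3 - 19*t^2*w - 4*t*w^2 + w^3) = -14*t^3 - 19*t^2*w + t*w^3 + 3*t*w^2 + 11*t*w + 5*t + w^3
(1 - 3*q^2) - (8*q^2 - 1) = 2 - 11*q^2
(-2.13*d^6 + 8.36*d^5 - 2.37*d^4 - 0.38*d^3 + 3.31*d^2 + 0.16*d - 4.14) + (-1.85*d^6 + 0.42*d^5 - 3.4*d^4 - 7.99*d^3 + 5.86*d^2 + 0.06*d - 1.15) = -3.98*d^6 + 8.78*d^5 - 5.77*d^4 - 8.37*d^3 + 9.17*d^2 + 0.22*d - 5.29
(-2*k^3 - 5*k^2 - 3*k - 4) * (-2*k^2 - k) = 4*k^5 + 12*k^4 + 11*k^3 + 11*k^2 + 4*k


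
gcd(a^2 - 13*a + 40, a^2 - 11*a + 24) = a - 8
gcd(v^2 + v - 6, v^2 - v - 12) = v + 3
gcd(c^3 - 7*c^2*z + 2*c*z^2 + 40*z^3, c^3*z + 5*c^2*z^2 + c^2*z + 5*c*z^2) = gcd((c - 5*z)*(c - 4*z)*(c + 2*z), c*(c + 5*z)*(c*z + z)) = 1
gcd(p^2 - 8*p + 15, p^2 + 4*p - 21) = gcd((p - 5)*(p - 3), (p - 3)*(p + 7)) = p - 3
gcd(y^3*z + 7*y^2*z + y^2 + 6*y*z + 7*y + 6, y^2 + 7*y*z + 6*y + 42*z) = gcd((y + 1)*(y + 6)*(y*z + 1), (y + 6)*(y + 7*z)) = y + 6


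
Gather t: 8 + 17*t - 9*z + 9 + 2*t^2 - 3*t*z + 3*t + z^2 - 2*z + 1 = 2*t^2 + t*(20 - 3*z) + z^2 - 11*z + 18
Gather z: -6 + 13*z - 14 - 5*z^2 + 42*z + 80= -5*z^2 + 55*z + 60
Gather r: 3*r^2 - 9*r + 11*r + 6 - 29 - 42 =3*r^2 + 2*r - 65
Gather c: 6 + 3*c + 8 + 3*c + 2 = 6*c + 16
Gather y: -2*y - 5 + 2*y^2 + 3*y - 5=2*y^2 + y - 10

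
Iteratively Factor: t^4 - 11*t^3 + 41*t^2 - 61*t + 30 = (t - 1)*(t^3 - 10*t^2 + 31*t - 30) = (t - 5)*(t - 1)*(t^2 - 5*t + 6) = (t - 5)*(t - 3)*(t - 1)*(t - 2)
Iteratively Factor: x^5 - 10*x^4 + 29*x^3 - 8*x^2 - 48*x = (x - 4)*(x^4 - 6*x^3 + 5*x^2 + 12*x) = (x - 4)*(x + 1)*(x^3 - 7*x^2 + 12*x) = (x - 4)^2*(x + 1)*(x^2 - 3*x) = (x - 4)^2*(x - 3)*(x + 1)*(x)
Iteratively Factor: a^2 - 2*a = (a)*(a - 2)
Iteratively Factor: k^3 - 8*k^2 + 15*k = (k)*(k^2 - 8*k + 15) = k*(k - 3)*(k - 5)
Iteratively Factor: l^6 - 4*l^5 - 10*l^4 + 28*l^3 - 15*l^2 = (l - 5)*(l^5 + l^4 - 5*l^3 + 3*l^2) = l*(l - 5)*(l^4 + l^3 - 5*l^2 + 3*l) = l^2*(l - 5)*(l^3 + l^2 - 5*l + 3) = l^2*(l - 5)*(l + 3)*(l^2 - 2*l + 1) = l^2*(l - 5)*(l - 1)*(l + 3)*(l - 1)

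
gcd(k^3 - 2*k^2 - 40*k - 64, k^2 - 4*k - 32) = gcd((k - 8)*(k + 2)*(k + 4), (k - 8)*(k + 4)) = k^2 - 4*k - 32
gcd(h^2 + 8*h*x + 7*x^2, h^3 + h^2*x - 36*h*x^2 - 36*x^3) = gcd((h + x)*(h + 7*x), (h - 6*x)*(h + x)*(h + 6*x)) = h + x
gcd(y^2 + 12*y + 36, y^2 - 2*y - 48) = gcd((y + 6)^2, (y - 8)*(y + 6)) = y + 6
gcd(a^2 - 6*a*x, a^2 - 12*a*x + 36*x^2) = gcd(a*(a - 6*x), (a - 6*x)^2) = -a + 6*x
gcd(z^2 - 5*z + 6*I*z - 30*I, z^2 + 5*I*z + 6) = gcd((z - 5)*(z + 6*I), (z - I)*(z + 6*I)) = z + 6*I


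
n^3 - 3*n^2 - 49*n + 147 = (n - 7)*(n - 3)*(n + 7)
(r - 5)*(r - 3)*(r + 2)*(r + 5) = r^4 - r^3 - 31*r^2 + 25*r + 150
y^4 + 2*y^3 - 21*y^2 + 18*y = y*(y - 3)*(y - 1)*(y + 6)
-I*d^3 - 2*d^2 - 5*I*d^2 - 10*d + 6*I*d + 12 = (d + 6)*(d - 2*I)*(-I*d + I)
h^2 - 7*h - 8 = (h - 8)*(h + 1)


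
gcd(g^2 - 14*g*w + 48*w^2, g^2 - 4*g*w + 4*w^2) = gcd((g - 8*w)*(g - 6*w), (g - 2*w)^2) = 1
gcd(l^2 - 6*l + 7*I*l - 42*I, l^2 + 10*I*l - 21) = l + 7*I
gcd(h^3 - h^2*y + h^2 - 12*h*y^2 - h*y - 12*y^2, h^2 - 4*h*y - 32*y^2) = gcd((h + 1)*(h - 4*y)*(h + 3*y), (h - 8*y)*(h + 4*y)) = 1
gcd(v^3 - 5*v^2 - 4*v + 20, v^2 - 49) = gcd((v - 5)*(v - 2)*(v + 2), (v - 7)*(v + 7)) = 1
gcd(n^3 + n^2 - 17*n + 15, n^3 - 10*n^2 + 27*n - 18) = n^2 - 4*n + 3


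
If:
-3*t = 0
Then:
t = 0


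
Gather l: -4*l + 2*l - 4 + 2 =-2*l - 2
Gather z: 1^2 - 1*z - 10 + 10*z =9*z - 9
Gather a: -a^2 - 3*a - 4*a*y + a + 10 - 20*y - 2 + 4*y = -a^2 + a*(-4*y - 2) - 16*y + 8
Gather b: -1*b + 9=9 - b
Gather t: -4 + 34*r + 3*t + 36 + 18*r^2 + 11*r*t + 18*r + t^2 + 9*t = 18*r^2 + 52*r + t^2 + t*(11*r + 12) + 32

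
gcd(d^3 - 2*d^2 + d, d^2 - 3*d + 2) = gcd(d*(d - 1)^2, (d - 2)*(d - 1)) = d - 1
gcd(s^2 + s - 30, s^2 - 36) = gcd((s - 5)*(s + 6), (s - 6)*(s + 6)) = s + 6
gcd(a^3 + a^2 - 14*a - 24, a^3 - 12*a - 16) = a^2 - 2*a - 8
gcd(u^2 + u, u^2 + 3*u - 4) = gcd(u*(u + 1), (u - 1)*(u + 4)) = 1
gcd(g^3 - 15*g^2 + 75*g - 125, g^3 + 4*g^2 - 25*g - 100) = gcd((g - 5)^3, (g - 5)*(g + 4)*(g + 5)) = g - 5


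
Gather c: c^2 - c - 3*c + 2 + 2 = c^2 - 4*c + 4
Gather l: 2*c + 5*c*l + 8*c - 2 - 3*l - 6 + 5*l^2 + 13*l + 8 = 10*c + 5*l^2 + l*(5*c + 10)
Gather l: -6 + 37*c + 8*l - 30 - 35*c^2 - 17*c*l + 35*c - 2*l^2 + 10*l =-35*c^2 + 72*c - 2*l^2 + l*(18 - 17*c) - 36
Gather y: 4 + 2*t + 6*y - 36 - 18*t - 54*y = -16*t - 48*y - 32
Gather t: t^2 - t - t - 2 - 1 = t^2 - 2*t - 3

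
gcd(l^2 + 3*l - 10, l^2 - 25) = l + 5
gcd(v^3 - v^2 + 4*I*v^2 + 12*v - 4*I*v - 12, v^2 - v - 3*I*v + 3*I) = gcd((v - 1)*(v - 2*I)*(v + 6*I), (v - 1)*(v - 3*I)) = v - 1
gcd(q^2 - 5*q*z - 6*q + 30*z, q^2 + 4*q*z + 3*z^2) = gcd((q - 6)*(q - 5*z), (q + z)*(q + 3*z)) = 1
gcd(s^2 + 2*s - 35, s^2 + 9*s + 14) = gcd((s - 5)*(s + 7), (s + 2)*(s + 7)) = s + 7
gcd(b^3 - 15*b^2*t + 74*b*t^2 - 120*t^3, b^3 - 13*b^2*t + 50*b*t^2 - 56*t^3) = -b + 4*t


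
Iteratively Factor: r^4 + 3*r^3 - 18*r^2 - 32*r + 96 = (r + 4)*(r^3 - r^2 - 14*r + 24) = (r + 4)^2*(r^2 - 5*r + 6) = (r - 2)*(r + 4)^2*(r - 3)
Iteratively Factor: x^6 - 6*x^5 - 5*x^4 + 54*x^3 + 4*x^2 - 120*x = (x - 5)*(x^5 - x^4 - 10*x^3 + 4*x^2 + 24*x) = (x - 5)*(x + 2)*(x^4 - 3*x^3 - 4*x^2 + 12*x) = (x - 5)*(x - 3)*(x + 2)*(x^3 - 4*x) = (x - 5)*(x - 3)*(x + 2)^2*(x^2 - 2*x) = (x - 5)*(x - 3)*(x - 2)*(x + 2)^2*(x)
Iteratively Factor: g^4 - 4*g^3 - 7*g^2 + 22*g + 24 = (g - 3)*(g^3 - g^2 - 10*g - 8) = (g - 3)*(g + 1)*(g^2 - 2*g - 8) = (g - 3)*(g + 1)*(g + 2)*(g - 4)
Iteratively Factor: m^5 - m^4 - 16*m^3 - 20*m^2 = (m)*(m^4 - m^3 - 16*m^2 - 20*m) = m^2*(m^3 - m^2 - 16*m - 20) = m^2*(m - 5)*(m^2 + 4*m + 4) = m^2*(m - 5)*(m + 2)*(m + 2)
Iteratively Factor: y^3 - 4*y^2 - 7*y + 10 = (y - 1)*(y^2 - 3*y - 10) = (y - 5)*(y - 1)*(y + 2)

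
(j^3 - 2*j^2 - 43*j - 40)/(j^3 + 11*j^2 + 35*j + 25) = (j - 8)/(j + 5)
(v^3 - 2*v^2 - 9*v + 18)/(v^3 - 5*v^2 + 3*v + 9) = (v^2 + v - 6)/(v^2 - 2*v - 3)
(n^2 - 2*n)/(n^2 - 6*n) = (n - 2)/(n - 6)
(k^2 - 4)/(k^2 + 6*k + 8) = (k - 2)/(k + 4)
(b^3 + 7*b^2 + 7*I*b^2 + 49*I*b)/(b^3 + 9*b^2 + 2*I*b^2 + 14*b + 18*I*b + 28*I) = b*(b + 7*I)/(b^2 + 2*b*(1 + I) + 4*I)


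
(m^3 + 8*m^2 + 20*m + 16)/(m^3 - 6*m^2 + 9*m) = (m^3 + 8*m^2 + 20*m + 16)/(m*(m^2 - 6*m + 9))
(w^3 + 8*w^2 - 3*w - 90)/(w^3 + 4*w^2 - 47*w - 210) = (w - 3)/(w - 7)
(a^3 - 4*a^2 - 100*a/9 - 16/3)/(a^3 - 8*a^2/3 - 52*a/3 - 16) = (a + 2/3)/(a + 2)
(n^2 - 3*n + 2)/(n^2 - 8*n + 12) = (n - 1)/(n - 6)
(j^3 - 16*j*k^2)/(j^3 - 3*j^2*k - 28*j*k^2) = (j - 4*k)/(j - 7*k)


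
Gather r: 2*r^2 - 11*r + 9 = 2*r^2 - 11*r + 9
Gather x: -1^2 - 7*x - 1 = -7*x - 2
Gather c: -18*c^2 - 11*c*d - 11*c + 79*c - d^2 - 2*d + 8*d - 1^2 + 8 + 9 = -18*c^2 + c*(68 - 11*d) - d^2 + 6*d + 16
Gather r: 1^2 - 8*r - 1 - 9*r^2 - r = -9*r^2 - 9*r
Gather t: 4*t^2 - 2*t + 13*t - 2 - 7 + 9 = 4*t^2 + 11*t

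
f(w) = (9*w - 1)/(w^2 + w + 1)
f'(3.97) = -0.29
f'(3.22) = -0.36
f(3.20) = 1.93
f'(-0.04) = 10.71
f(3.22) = 1.92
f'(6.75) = -0.14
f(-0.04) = -1.41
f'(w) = (-2*w - 1)*(9*w - 1)/(w^2 + w + 1)^2 + 9/(w^2 + w + 1)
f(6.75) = 1.12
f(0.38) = 1.59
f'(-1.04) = -1.67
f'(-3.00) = -1.57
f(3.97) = 1.68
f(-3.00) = -4.00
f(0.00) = -1.00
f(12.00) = 0.68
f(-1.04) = -9.95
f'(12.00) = -0.05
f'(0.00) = 10.00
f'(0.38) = 4.07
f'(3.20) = -0.36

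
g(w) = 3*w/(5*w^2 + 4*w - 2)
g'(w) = 3*w*(-10*w - 4)/(5*w^2 + 4*w - 2)^2 + 3/(5*w^2 + 4*w - 2) = 3*(-5*w^2 - 2)/(25*w^4 + 40*w^3 - 4*w^2 - 16*w + 4)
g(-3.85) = -0.20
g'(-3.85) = -0.07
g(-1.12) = 16.15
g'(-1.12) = -573.59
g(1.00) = 0.43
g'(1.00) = -0.43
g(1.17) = 0.37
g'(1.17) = -0.29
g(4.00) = 0.13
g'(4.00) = -0.03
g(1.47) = 0.30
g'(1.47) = -0.18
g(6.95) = 0.08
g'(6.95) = -0.01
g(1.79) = 0.25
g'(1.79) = -0.12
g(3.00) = 0.16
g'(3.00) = -0.05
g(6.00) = 0.09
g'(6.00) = -0.01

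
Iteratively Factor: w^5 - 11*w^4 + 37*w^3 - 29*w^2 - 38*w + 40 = (w - 1)*(w^4 - 10*w^3 + 27*w^2 - 2*w - 40) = (w - 2)*(w - 1)*(w^3 - 8*w^2 + 11*w + 20) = (w - 4)*(w - 2)*(w - 1)*(w^2 - 4*w - 5) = (w - 4)*(w - 2)*(w - 1)*(w + 1)*(w - 5)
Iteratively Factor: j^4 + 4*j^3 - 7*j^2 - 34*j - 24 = (j + 4)*(j^3 - 7*j - 6) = (j + 1)*(j + 4)*(j^2 - j - 6) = (j + 1)*(j + 2)*(j + 4)*(j - 3)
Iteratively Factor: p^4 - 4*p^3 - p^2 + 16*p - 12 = (p - 1)*(p^3 - 3*p^2 - 4*p + 12) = (p - 1)*(p + 2)*(p^2 - 5*p + 6) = (p - 3)*(p - 1)*(p + 2)*(p - 2)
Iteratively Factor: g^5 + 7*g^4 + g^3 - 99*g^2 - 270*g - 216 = (g + 2)*(g^4 + 5*g^3 - 9*g^2 - 81*g - 108) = (g - 4)*(g + 2)*(g^3 + 9*g^2 + 27*g + 27) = (g - 4)*(g + 2)*(g + 3)*(g^2 + 6*g + 9) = (g - 4)*(g + 2)*(g + 3)^2*(g + 3)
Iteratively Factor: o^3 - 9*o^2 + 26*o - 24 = (o - 4)*(o^2 - 5*o + 6) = (o - 4)*(o - 3)*(o - 2)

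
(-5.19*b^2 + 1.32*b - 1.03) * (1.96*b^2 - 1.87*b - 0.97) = -10.1724*b^4 + 12.2925*b^3 + 0.547099999999999*b^2 + 0.6457*b + 0.9991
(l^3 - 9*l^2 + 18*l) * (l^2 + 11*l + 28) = l^5 + 2*l^4 - 53*l^3 - 54*l^2 + 504*l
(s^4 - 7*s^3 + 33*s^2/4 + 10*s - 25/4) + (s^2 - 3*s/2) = s^4 - 7*s^3 + 37*s^2/4 + 17*s/2 - 25/4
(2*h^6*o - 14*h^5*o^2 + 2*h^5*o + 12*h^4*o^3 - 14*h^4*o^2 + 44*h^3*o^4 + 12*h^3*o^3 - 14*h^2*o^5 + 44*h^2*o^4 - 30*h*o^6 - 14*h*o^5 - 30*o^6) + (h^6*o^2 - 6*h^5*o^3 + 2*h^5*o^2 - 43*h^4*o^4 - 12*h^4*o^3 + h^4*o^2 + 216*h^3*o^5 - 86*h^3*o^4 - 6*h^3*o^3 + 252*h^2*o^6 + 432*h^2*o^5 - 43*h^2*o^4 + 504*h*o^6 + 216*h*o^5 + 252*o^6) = h^6*o^2 + 2*h^6*o - 6*h^5*o^3 - 12*h^5*o^2 + 2*h^5*o - 43*h^4*o^4 - 13*h^4*o^2 + 216*h^3*o^5 - 42*h^3*o^4 + 6*h^3*o^3 + 252*h^2*o^6 + 418*h^2*o^5 + h^2*o^4 + 474*h*o^6 + 202*h*o^5 + 222*o^6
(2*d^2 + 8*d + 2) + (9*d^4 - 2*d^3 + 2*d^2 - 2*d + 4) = 9*d^4 - 2*d^3 + 4*d^2 + 6*d + 6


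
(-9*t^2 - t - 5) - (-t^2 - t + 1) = -8*t^2 - 6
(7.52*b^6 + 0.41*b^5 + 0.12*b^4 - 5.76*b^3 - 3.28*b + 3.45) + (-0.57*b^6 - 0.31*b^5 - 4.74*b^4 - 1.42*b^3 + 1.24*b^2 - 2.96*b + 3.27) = 6.95*b^6 + 0.1*b^5 - 4.62*b^4 - 7.18*b^3 + 1.24*b^2 - 6.24*b + 6.72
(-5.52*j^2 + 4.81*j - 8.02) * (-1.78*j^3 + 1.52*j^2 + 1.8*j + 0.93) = 9.8256*j^5 - 16.9522*j^4 + 11.6508*j^3 - 8.666*j^2 - 9.9627*j - 7.4586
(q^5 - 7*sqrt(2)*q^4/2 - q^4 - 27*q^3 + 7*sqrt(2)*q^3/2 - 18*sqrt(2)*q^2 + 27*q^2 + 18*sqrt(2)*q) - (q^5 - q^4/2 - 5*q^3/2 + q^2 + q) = -7*sqrt(2)*q^4/2 - q^4/2 - 49*q^3/2 + 7*sqrt(2)*q^3/2 - 18*sqrt(2)*q^2 + 26*q^2 - q + 18*sqrt(2)*q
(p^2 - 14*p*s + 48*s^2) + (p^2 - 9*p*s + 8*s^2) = 2*p^2 - 23*p*s + 56*s^2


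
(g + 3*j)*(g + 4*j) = g^2 + 7*g*j + 12*j^2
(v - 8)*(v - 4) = v^2 - 12*v + 32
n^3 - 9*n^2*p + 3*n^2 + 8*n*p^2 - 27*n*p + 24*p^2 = (n + 3)*(n - 8*p)*(n - p)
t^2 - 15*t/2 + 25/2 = (t - 5)*(t - 5/2)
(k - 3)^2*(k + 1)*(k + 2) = k^4 - 3*k^3 - 7*k^2 + 15*k + 18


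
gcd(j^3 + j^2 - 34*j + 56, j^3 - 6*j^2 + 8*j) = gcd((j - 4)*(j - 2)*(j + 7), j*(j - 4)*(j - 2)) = j^2 - 6*j + 8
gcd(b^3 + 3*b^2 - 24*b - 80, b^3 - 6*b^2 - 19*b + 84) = b + 4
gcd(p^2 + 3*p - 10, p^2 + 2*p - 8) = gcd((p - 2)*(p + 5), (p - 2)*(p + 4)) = p - 2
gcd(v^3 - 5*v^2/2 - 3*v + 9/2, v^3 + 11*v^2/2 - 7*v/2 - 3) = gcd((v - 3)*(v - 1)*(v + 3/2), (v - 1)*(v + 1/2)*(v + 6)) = v - 1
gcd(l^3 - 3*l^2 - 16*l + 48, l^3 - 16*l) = l^2 - 16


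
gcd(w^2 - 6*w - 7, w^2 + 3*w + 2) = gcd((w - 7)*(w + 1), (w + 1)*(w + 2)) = w + 1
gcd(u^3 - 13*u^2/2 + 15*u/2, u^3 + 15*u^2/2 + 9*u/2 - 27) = u - 3/2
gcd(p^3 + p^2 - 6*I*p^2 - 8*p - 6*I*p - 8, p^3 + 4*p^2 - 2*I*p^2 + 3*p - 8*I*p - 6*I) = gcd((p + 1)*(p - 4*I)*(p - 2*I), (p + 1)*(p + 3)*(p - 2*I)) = p^2 + p*(1 - 2*I) - 2*I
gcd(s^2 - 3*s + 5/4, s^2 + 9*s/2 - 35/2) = s - 5/2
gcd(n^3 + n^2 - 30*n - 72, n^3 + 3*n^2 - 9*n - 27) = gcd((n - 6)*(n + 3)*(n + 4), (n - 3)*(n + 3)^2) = n + 3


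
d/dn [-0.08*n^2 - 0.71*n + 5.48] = -0.16*n - 0.71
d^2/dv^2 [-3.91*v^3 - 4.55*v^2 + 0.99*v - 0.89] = -23.46*v - 9.1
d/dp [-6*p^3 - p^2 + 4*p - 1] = -18*p^2 - 2*p + 4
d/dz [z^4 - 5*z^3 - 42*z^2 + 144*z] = 4*z^3 - 15*z^2 - 84*z + 144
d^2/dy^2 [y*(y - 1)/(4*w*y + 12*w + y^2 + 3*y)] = 2*(y*(y - 1)*(4*w + 2*y + 3)^2 - (y*(y - 1) + y*(4*w + 2*y + 3) + (y - 1)*(4*w + 2*y + 3))*(4*w*y + 12*w + y^2 + 3*y) + (4*w*y + 12*w + y^2 + 3*y)^2)/(4*w*y + 12*w + y^2 + 3*y)^3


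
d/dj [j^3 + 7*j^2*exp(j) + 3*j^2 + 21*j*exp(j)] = 7*j^2*exp(j) + 3*j^2 + 35*j*exp(j) + 6*j + 21*exp(j)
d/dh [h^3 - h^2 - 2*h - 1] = 3*h^2 - 2*h - 2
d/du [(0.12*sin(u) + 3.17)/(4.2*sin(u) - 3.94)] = -13.7868*cos(u)/(4.2*sin(u) - 3.94)^2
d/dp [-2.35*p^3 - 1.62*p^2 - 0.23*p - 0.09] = -7.05*p^2 - 3.24*p - 0.23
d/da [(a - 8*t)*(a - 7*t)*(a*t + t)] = t*(3*a^2 - 30*a*t + 2*a + 56*t^2 - 15*t)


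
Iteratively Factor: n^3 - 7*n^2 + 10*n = (n - 2)*(n^2 - 5*n) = n*(n - 2)*(n - 5)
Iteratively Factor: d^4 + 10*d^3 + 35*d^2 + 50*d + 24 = (d + 1)*(d^3 + 9*d^2 + 26*d + 24) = (d + 1)*(d + 3)*(d^2 + 6*d + 8) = (d + 1)*(d + 3)*(d + 4)*(d + 2)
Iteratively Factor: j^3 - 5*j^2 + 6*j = (j)*(j^2 - 5*j + 6) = j*(j - 2)*(j - 3)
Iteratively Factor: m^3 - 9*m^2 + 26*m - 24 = (m - 4)*(m^2 - 5*m + 6) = (m - 4)*(m - 2)*(m - 3)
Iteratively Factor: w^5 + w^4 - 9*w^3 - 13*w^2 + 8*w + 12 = (w - 1)*(w^4 + 2*w^3 - 7*w^2 - 20*w - 12) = (w - 1)*(w + 2)*(w^3 - 7*w - 6) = (w - 3)*(w - 1)*(w + 2)*(w^2 + 3*w + 2) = (w - 3)*(w - 1)*(w + 1)*(w + 2)*(w + 2)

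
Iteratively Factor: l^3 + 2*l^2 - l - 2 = (l + 2)*(l^2 - 1) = (l + 1)*(l + 2)*(l - 1)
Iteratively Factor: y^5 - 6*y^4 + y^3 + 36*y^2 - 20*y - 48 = (y + 2)*(y^4 - 8*y^3 + 17*y^2 + 2*y - 24) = (y - 2)*(y + 2)*(y^3 - 6*y^2 + 5*y + 12) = (y - 2)*(y + 1)*(y + 2)*(y^2 - 7*y + 12) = (y - 3)*(y - 2)*(y + 1)*(y + 2)*(y - 4)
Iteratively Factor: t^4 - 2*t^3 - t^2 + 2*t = (t - 2)*(t^3 - t) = (t - 2)*(t + 1)*(t^2 - t) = (t - 2)*(t - 1)*(t + 1)*(t)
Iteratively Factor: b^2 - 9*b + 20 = (b - 5)*(b - 4)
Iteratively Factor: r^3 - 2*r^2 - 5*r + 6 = (r - 1)*(r^2 - r - 6) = (r - 1)*(r + 2)*(r - 3)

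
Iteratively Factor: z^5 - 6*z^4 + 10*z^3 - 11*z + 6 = (z - 1)*(z^4 - 5*z^3 + 5*z^2 + 5*z - 6) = (z - 3)*(z - 1)*(z^3 - 2*z^2 - z + 2) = (z - 3)*(z - 1)^2*(z^2 - z - 2) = (z - 3)*(z - 1)^2*(z + 1)*(z - 2)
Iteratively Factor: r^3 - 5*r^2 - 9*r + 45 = (r - 3)*(r^2 - 2*r - 15) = (r - 3)*(r + 3)*(r - 5)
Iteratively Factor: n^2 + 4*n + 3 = (n + 1)*(n + 3)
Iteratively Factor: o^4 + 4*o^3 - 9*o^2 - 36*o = (o + 4)*(o^3 - 9*o) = (o + 3)*(o + 4)*(o^2 - 3*o) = (o - 3)*(o + 3)*(o + 4)*(o)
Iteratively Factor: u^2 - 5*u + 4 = (u - 4)*(u - 1)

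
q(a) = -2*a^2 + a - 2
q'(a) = 1 - 4*a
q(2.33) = -10.53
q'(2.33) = -8.32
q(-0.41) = -2.75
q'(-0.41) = 2.64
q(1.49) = -4.95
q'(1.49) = -4.96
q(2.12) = -8.87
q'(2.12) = -7.48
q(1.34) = -4.25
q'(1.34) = -4.36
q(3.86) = -27.94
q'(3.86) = -14.44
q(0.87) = -2.64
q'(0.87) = -2.48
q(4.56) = -39.03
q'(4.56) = -17.24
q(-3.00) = -23.00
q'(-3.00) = 13.00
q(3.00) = -17.00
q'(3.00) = -11.00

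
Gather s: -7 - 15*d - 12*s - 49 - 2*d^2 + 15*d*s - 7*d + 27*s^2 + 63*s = -2*d^2 - 22*d + 27*s^2 + s*(15*d + 51) - 56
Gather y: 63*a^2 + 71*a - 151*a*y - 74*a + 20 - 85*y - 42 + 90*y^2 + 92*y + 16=63*a^2 - 3*a + 90*y^2 + y*(7 - 151*a) - 6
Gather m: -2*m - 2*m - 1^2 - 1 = -4*m - 2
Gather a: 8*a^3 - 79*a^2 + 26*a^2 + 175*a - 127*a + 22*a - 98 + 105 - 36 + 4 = 8*a^3 - 53*a^2 + 70*a - 25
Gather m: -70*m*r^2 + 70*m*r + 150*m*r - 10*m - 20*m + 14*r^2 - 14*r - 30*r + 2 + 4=m*(-70*r^2 + 220*r - 30) + 14*r^2 - 44*r + 6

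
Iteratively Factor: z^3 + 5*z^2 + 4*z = (z)*(z^2 + 5*z + 4) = z*(z + 4)*(z + 1)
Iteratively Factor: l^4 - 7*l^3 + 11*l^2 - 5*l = (l - 1)*(l^3 - 6*l^2 + 5*l) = (l - 1)^2*(l^2 - 5*l) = (l - 5)*(l - 1)^2*(l)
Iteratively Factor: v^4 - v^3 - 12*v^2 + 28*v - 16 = (v - 2)*(v^3 + v^2 - 10*v + 8) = (v - 2)*(v - 1)*(v^2 + 2*v - 8) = (v - 2)*(v - 1)*(v + 4)*(v - 2)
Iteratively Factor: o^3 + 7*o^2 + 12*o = (o + 3)*(o^2 + 4*o) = (o + 3)*(o + 4)*(o)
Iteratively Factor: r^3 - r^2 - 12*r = (r - 4)*(r^2 + 3*r) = r*(r - 4)*(r + 3)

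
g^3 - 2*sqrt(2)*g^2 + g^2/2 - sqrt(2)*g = g*(g + 1/2)*(g - 2*sqrt(2))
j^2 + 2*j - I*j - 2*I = (j + 2)*(j - I)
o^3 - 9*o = o*(o - 3)*(o + 3)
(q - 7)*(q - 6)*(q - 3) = q^3 - 16*q^2 + 81*q - 126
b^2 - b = b*(b - 1)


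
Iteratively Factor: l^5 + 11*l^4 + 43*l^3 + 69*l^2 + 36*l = (l)*(l^4 + 11*l^3 + 43*l^2 + 69*l + 36) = l*(l + 3)*(l^3 + 8*l^2 + 19*l + 12) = l*(l + 3)*(l + 4)*(l^2 + 4*l + 3) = l*(l + 1)*(l + 3)*(l + 4)*(l + 3)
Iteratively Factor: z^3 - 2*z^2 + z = (z - 1)*(z^2 - z) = z*(z - 1)*(z - 1)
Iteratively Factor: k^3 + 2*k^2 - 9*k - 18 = (k + 3)*(k^2 - k - 6) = (k + 2)*(k + 3)*(k - 3)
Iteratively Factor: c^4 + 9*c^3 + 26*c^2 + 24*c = (c)*(c^3 + 9*c^2 + 26*c + 24) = c*(c + 3)*(c^2 + 6*c + 8) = c*(c + 2)*(c + 3)*(c + 4)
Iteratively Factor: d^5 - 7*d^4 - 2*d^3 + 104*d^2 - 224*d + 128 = (d - 4)*(d^4 - 3*d^3 - 14*d^2 + 48*d - 32) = (d - 4)*(d - 2)*(d^3 - d^2 - 16*d + 16) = (d - 4)*(d - 2)*(d - 1)*(d^2 - 16) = (d - 4)^2*(d - 2)*(d - 1)*(d + 4)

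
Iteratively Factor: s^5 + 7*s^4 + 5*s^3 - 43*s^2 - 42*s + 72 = (s + 3)*(s^4 + 4*s^3 - 7*s^2 - 22*s + 24) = (s + 3)^2*(s^3 + s^2 - 10*s + 8) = (s - 1)*(s + 3)^2*(s^2 + 2*s - 8) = (s - 1)*(s + 3)^2*(s + 4)*(s - 2)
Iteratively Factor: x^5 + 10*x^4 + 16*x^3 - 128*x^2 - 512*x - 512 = (x + 2)*(x^4 + 8*x^3 - 128*x - 256) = (x + 2)*(x + 4)*(x^3 + 4*x^2 - 16*x - 64) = (x - 4)*(x + 2)*(x + 4)*(x^2 + 8*x + 16) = (x - 4)*(x + 2)*(x + 4)^2*(x + 4)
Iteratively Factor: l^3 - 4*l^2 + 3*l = (l - 1)*(l^2 - 3*l) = l*(l - 1)*(l - 3)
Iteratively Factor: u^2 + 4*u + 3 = (u + 3)*(u + 1)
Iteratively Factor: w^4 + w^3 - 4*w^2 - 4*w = (w + 2)*(w^3 - w^2 - 2*w) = w*(w + 2)*(w^2 - w - 2) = w*(w - 2)*(w + 2)*(w + 1)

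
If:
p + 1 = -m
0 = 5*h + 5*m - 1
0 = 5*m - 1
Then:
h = 0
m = 1/5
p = -6/5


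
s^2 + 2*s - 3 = (s - 1)*(s + 3)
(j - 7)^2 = j^2 - 14*j + 49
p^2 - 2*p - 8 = (p - 4)*(p + 2)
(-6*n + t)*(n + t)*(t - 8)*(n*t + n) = -6*n^3*t^2 + 42*n^3*t + 48*n^3 - 5*n^2*t^3 + 35*n^2*t^2 + 40*n^2*t + n*t^4 - 7*n*t^3 - 8*n*t^2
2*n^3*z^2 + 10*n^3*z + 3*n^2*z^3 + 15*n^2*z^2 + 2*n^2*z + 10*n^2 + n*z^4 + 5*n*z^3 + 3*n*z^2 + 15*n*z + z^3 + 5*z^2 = (n + z)*(2*n + z)*(z + 5)*(n*z + 1)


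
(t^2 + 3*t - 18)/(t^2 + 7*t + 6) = (t - 3)/(t + 1)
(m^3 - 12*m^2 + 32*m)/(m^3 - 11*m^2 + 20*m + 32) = m/(m + 1)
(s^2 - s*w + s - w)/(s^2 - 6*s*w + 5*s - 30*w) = (s^2 - s*w + s - w)/(s^2 - 6*s*w + 5*s - 30*w)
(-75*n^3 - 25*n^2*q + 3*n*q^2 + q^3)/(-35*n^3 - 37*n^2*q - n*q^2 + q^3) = (-15*n^2 - 2*n*q + q^2)/(-7*n^2 - 6*n*q + q^2)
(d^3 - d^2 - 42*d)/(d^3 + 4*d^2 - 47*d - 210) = d/(d + 5)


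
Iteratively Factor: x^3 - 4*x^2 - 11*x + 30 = (x - 2)*(x^2 - 2*x - 15) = (x - 2)*(x + 3)*(x - 5)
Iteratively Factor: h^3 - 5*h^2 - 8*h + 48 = (h - 4)*(h^2 - h - 12) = (h - 4)^2*(h + 3)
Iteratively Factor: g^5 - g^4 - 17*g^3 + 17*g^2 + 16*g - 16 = (g + 1)*(g^4 - 2*g^3 - 15*g^2 + 32*g - 16) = (g - 1)*(g + 1)*(g^3 - g^2 - 16*g + 16) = (g - 4)*(g - 1)*(g + 1)*(g^2 + 3*g - 4) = (g - 4)*(g - 1)*(g + 1)*(g + 4)*(g - 1)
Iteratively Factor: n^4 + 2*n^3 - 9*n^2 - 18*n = (n + 2)*(n^3 - 9*n) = (n - 3)*(n + 2)*(n^2 + 3*n) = (n - 3)*(n + 2)*(n + 3)*(n)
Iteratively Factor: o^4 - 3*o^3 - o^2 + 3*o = (o - 3)*(o^3 - o) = o*(o - 3)*(o^2 - 1) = o*(o - 3)*(o - 1)*(o + 1)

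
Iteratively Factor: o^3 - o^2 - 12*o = (o + 3)*(o^2 - 4*o) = o*(o + 3)*(o - 4)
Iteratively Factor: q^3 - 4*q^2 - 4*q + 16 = (q + 2)*(q^2 - 6*q + 8) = (q - 2)*(q + 2)*(q - 4)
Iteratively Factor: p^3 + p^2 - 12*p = (p - 3)*(p^2 + 4*p) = p*(p - 3)*(p + 4)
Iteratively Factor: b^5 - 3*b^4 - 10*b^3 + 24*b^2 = (b - 4)*(b^4 + b^3 - 6*b^2) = (b - 4)*(b + 3)*(b^3 - 2*b^2) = b*(b - 4)*(b + 3)*(b^2 - 2*b) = b^2*(b - 4)*(b + 3)*(b - 2)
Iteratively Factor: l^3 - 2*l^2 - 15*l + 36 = (l - 3)*(l^2 + l - 12) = (l - 3)^2*(l + 4)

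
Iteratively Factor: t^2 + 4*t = (t)*(t + 4)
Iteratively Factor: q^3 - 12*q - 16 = (q + 2)*(q^2 - 2*q - 8) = (q + 2)^2*(q - 4)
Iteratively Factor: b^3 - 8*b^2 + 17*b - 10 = (b - 2)*(b^2 - 6*b + 5) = (b - 2)*(b - 1)*(b - 5)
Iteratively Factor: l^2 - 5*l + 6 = (l - 2)*(l - 3)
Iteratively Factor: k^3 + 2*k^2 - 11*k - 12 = (k + 4)*(k^2 - 2*k - 3) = (k - 3)*(k + 4)*(k + 1)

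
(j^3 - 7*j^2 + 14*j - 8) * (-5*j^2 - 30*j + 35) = -5*j^5 + 5*j^4 + 175*j^3 - 625*j^2 + 730*j - 280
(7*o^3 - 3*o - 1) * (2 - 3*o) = -21*o^4 + 14*o^3 + 9*o^2 - 3*o - 2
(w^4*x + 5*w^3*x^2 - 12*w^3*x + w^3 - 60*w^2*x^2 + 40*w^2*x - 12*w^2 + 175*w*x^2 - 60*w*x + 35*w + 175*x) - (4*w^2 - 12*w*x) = w^4*x + 5*w^3*x^2 - 12*w^3*x + w^3 - 60*w^2*x^2 + 40*w^2*x - 16*w^2 + 175*w*x^2 - 48*w*x + 35*w + 175*x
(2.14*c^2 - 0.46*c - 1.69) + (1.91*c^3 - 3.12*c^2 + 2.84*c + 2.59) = 1.91*c^3 - 0.98*c^2 + 2.38*c + 0.9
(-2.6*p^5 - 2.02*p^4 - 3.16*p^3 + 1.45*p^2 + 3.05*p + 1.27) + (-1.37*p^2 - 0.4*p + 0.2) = -2.6*p^5 - 2.02*p^4 - 3.16*p^3 + 0.0799999999999998*p^2 + 2.65*p + 1.47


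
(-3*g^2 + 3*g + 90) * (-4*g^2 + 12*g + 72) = 12*g^4 - 48*g^3 - 540*g^2 + 1296*g + 6480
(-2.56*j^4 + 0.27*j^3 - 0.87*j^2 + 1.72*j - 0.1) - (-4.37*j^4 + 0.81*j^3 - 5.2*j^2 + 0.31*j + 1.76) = 1.81*j^4 - 0.54*j^3 + 4.33*j^2 + 1.41*j - 1.86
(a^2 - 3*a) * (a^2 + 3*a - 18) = a^4 - 27*a^2 + 54*a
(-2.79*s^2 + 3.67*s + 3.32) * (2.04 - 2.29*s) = 6.3891*s^3 - 14.0959*s^2 - 0.116*s + 6.7728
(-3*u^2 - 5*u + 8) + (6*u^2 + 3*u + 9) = 3*u^2 - 2*u + 17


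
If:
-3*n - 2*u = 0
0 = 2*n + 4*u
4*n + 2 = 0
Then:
No Solution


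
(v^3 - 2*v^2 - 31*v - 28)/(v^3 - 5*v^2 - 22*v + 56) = (v + 1)/(v - 2)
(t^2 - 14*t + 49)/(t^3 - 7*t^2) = (t - 7)/t^2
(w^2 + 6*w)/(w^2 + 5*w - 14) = w*(w + 6)/(w^2 + 5*w - 14)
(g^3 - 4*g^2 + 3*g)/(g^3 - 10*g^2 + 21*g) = (g - 1)/(g - 7)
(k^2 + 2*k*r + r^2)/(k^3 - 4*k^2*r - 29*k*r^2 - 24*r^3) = (-k - r)/(-k^2 + 5*k*r + 24*r^2)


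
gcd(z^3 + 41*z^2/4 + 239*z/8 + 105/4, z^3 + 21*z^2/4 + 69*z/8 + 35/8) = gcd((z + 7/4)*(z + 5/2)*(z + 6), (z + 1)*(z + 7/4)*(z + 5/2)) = z^2 + 17*z/4 + 35/8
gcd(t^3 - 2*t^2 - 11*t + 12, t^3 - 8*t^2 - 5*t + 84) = t^2 - t - 12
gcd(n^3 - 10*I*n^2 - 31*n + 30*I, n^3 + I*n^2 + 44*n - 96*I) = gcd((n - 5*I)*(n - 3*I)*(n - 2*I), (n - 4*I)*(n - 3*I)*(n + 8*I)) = n - 3*I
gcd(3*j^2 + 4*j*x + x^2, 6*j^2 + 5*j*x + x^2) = 3*j + x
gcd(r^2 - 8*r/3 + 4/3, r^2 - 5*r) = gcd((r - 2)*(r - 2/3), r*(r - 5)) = 1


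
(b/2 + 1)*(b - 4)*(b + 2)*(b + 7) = b^4/2 + 7*b^3/2 - 6*b^2 - 50*b - 56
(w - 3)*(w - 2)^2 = w^3 - 7*w^2 + 16*w - 12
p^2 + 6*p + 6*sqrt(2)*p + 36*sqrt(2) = (p + 6)*(p + 6*sqrt(2))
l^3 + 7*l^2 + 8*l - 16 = (l - 1)*(l + 4)^2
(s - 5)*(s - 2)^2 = s^3 - 9*s^2 + 24*s - 20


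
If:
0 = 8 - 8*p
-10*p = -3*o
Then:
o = 10/3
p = 1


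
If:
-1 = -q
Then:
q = 1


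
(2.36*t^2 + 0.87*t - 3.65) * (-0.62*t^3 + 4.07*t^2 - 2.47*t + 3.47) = -1.4632*t^5 + 9.0658*t^4 - 0.0253000000000001*t^3 - 8.8152*t^2 + 12.0344*t - 12.6655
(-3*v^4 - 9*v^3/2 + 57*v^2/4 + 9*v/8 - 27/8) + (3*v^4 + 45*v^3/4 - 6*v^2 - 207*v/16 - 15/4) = 27*v^3/4 + 33*v^2/4 - 189*v/16 - 57/8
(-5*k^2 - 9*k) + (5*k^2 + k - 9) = -8*k - 9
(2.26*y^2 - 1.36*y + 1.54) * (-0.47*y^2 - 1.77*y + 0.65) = -1.0622*y^4 - 3.361*y^3 + 3.1524*y^2 - 3.6098*y + 1.001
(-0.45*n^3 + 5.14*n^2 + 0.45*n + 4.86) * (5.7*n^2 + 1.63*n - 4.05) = -2.565*n^5 + 28.5645*n^4 + 12.7657*n^3 + 7.6185*n^2 + 6.0993*n - 19.683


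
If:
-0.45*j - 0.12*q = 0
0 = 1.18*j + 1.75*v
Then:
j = -1.48305084745763*v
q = 5.5614406779661*v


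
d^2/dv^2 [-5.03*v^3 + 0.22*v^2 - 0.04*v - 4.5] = 0.44 - 30.18*v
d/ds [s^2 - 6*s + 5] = 2*s - 6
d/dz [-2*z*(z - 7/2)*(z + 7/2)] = 49/2 - 6*z^2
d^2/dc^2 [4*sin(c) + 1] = -4*sin(c)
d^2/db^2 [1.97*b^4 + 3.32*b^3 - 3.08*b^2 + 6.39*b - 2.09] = 23.64*b^2 + 19.92*b - 6.16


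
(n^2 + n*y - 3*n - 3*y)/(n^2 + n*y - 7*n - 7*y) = (n - 3)/(n - 7)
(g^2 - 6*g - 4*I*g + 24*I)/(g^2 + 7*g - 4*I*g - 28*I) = (g - 6)/(g + 7)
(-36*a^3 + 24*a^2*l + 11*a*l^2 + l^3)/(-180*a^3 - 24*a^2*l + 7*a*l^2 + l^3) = (a - l)/(5*a - l)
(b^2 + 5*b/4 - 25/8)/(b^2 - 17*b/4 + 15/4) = (b + 5/2)/(b - 3)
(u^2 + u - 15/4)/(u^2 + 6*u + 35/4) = (2*u - 3)/(2*u + 7)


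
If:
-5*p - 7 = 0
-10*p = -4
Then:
No Solution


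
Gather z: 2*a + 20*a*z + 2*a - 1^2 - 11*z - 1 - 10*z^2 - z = 4*a - 10*z^2 + z*(20*a - 12) - 2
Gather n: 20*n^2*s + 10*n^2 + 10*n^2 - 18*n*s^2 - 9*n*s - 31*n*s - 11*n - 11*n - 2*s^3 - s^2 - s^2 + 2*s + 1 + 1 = n^2*(20*s + 20) + n*(-18*s^2 - 40*s - 22) - 2*s^3 - 2*s^2 + 2*s + 2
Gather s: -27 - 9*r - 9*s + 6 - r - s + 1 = -10*r - 10*s - 20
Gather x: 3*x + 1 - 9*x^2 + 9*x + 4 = -9*x^2 + 12*x + 5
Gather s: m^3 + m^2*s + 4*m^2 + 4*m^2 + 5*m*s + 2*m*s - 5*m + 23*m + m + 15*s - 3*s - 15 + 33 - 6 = m^3 + 8*m^2 + 19*m + s*(m^2 + 7*m + 12) + 12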